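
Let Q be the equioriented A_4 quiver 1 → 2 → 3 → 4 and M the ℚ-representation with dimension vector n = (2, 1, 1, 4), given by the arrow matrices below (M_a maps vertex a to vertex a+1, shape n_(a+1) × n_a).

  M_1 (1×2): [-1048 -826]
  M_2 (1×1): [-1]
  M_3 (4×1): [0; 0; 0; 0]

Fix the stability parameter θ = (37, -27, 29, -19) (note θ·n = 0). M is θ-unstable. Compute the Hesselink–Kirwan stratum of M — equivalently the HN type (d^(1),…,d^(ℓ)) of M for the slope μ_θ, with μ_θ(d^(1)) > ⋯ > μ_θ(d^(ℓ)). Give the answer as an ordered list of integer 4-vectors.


Via rank(M_{q-1}∘⋯∘M_p): M ≅ I[1,1], I[1,3], I[4,4]^4.
μ_θ-semistable layers: μ^(1)=37; μ^(2)=29; μ^(3)=5; μ^(4)=-19

((1, 0, 0, 0); (0, 0, 1, 0); (1, 1, 0, 0); (0, 0, 0, 4))


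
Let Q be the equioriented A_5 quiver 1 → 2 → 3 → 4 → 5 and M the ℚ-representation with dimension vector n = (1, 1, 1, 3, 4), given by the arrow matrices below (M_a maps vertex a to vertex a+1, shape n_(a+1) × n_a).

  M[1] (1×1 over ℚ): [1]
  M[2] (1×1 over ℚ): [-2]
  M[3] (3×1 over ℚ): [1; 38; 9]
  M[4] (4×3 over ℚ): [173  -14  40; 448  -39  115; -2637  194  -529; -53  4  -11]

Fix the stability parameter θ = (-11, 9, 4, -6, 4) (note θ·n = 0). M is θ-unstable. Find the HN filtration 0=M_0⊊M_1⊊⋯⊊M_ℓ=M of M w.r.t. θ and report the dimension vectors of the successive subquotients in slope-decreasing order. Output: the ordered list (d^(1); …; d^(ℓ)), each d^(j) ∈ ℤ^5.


Interval decomposition of M: I[1,5], I[4,5]^2, I[5,5].
HN type (ℓ=4): μ^(1)=4; μ^(2)=7/3; μ^(3)=-6; μ^(4)=-11

((0, 0, 0, 0, 4); (0, 1, 1, 1, 0); (0, 0, 0, 2, 0); (1, 0, 0, 0, 0))


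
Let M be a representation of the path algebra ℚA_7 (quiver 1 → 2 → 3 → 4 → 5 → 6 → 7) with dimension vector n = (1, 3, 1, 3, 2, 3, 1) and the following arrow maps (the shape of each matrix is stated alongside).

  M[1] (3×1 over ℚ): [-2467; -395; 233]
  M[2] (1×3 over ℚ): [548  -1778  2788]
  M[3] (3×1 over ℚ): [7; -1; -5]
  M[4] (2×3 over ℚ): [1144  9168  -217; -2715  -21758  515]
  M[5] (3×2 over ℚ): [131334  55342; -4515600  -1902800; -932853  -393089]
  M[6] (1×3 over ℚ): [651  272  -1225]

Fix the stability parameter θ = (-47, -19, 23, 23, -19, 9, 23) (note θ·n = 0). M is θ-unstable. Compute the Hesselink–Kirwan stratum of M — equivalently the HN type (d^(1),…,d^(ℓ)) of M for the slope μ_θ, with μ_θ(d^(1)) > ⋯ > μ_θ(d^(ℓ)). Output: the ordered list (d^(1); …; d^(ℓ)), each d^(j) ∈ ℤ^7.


Interval decomposition of M: I[1,7], I[2,2]^2, I[4,4], I[4,5], I[6,6]^2.
HN type (ℓ=5): μ^(1)=23; μ^(2)=9; μ^(3)=2; μ^(4)=-19; μ^(5)=-47

((0, 0, 0, 1, 0, 0, 1); (0, 0, 1, 1, 1, 3, 0); (0, 0, 0, 1, 1, 0, 0); (0, 3, 0, 0, 0, 0, 0); (1, 0, 0, 0, 0, 0, 0))


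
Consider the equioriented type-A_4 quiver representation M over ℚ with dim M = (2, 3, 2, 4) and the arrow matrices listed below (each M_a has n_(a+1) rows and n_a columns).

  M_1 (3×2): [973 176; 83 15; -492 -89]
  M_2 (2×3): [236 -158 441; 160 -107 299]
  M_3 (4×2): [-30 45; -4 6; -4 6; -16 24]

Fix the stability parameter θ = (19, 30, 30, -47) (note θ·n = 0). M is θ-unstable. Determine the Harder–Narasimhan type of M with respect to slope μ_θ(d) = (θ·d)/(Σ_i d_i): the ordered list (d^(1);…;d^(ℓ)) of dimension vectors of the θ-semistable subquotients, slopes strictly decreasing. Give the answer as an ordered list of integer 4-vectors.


Via rank(M_{q-1}∘⋯∘M_p): M ≅ I[1,3], I[1,4], I[2,2], I[4,4]^3.
μ_θ-semistable layers: μ^(1)=30; μ^(2)=19; μ^(3)=8; μ^(4)=-47

((0, 2, 1, 0); (1, 0, 0, 0); (1, 1, 1, 1); (0, 0, 0, 3))


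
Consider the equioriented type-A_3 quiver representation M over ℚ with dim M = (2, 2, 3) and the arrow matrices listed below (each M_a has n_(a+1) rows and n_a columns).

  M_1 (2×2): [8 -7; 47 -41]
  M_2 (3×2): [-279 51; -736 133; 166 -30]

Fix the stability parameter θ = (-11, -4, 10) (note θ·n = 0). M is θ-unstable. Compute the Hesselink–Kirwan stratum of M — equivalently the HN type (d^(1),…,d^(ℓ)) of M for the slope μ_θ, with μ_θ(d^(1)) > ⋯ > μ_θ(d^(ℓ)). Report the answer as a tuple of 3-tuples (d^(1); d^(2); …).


Via rank(M_{q-1}∘⋯∘M_p): M ≅ I[1,3]^2, I[3,3].
μ_θ-semistable layers: μ^(1)=10; μ^(2)=-4; μ^(3)=-11

((0, 0, 3); (0, 2, 0); (2, 0, 0))


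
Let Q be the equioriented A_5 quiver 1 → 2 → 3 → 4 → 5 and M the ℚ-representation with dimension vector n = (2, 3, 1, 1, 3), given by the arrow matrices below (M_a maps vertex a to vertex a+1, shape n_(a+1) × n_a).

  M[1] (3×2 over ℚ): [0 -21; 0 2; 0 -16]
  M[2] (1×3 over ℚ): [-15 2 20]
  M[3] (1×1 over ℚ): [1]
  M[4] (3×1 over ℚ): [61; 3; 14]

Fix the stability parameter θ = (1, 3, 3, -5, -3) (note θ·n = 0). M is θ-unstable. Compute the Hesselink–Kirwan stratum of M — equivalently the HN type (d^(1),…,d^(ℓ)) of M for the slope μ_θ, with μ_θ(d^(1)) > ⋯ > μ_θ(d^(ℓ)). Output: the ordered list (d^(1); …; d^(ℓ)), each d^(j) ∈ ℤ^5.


Interval decomposition of M: I[1,1], I[1,5], I[2,2]^2, I[5,5]^2.
HN type (ℓ=4): μ^(1)=3; μ^(2)=1; μ^(3)=-1/5; μ^(4)=-3

((0, 2, 0, 0, 0); (1, 0, 0, 0, 0); (1, 1, 1, 1, 1); (0, 0, 0, 0, 2))


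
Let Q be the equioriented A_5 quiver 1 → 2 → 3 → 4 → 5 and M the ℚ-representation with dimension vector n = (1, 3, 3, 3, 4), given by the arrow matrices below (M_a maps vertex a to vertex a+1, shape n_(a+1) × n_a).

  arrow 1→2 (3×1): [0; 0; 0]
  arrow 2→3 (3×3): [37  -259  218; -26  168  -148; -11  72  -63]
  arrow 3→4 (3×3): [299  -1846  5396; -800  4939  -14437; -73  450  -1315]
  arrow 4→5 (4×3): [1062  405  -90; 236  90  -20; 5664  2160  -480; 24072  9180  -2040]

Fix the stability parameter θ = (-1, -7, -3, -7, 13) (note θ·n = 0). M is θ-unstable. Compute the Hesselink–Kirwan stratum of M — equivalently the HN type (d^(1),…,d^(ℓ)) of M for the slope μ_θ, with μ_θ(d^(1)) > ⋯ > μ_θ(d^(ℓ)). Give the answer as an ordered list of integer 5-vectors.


Barcode: M ≅ I[1,1], I[2,4]^2, I[2,5], I[5,5]^3. HN layers by μ_θ (4 steps, strictly decreasing):
  μ^(1)=13; μ^(2)=-1; μ^(3)=-5; μ^(4)=-7

((0, 0, 0, 0, 4); (1, 0, 0, 0, 0); (0, 0, 3, 3, 0); (0, 3, 0, 0, 0))


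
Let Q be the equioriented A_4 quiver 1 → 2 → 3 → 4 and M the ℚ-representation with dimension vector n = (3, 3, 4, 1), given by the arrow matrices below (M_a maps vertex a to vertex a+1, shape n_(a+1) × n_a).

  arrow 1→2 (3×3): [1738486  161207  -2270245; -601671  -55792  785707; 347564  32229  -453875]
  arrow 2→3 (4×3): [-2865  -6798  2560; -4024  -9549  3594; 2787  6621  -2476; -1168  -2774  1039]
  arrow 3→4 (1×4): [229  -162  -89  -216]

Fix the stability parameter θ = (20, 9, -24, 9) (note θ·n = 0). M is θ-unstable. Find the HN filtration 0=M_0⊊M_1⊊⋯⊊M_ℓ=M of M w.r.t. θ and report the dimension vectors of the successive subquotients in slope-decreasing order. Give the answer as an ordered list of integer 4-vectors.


Interval decomposition of M: I[1,3]^2, I[1,4], I[3,3].
HN type (ℓ=3): μ^(1)=9; μ^(2)=5/3; μ^(3)=-24

((0, 0, 0, 1); (3, 3, 3, 0); (0, 0, 1, 0))


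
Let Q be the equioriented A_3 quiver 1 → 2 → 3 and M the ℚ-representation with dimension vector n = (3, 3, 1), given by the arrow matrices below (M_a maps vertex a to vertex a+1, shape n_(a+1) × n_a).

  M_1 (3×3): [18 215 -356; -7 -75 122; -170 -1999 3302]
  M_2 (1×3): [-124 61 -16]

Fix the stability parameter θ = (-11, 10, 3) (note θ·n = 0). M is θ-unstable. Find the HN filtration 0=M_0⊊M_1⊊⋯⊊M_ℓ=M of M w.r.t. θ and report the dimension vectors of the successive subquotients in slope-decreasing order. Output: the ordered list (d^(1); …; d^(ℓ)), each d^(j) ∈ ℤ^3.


Via rank(M_{q-1}∘⋯∘M_p): M ≅ I[1,2]^2, I[1,3].
μ_θ-semistable layers: μ^(1)=10; μ^(2)=13/2; μ^(3)=-11

((0, 2, 0); (0, 1, 1); (3, 0, 0))


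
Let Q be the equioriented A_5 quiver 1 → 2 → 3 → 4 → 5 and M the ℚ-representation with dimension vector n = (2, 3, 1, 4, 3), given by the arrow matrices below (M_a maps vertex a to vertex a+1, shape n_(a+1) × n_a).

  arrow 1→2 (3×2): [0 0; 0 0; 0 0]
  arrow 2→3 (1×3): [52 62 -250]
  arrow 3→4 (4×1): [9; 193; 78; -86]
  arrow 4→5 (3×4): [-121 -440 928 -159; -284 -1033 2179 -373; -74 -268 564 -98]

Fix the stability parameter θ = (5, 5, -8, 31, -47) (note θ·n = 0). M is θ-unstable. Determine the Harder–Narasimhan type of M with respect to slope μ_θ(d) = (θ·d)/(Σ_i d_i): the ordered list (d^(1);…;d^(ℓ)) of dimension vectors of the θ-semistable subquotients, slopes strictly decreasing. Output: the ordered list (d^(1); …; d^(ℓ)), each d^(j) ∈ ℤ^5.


Via rank(M_{q-1}∘⋯∘M_p): M ≅ I[1,1]^2, I[2,2]^2, I[2,5], I[4,4]^2, I[4,5], I[5,5].
μ_θ-semistable layers: μ^(1)=31; μ^(2)=5; μ^(3)=-19/4; μ^(4)=-8; μ^(5)=-47

((0, 0, 0, 2, 0); (2, 2, 0, 0, 0); (0, 1, 1, 1, 1); (0, 0, 0, 1, 1); (0, 0, 0, 0, 1))


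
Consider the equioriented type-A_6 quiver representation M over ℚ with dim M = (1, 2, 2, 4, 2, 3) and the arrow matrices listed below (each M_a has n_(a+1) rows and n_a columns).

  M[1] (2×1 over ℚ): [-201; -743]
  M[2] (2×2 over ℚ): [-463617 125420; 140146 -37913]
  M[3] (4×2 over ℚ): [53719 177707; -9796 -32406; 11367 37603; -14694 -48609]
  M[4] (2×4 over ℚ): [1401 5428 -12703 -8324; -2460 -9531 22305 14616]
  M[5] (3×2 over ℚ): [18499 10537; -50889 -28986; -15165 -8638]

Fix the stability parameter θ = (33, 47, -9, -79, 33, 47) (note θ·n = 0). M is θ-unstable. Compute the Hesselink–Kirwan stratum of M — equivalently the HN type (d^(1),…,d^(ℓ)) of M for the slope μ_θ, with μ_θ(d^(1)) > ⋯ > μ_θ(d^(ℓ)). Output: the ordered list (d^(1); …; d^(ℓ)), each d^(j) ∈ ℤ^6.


Via rank(M_{q-1}∘⋯∘M_p): M ≅ I[1,4], I[2,6], I[4,4], I[4,6], I[6,6].
μ_θ-semistable layers: μ^(1)=47; μ^(2)=33; μ^(3)=-2; μ^(4)=-41/3; μ^(5)=-79

((0, 0, 0, 0, 0, 3); (0, 0, 0, 0, 2, 0); (1, 1, 1, 1, 0, 0); (0, 1, 1, 1, 0, 0); (0, 0, 0, 2, 0, 0))


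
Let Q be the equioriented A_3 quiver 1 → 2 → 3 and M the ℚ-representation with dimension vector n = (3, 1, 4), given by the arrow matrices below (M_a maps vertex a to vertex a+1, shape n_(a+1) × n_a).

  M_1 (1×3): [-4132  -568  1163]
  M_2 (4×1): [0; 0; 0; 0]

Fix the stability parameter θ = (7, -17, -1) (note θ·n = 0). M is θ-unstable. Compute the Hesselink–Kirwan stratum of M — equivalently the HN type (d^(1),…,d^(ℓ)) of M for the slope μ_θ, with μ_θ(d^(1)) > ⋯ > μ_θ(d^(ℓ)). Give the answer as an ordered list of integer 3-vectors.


Via rank(M_{q-1}∘⋯∘M_p): M ≅ I[1,1]^2, I[1,2], I[3,3]^4.
μ_θ-semistable layers: μ^(1)=7; μ^(2)=-1; μ^(3)=-5

((2, 0, 0); (0, 0, 4); (1, 1, 0))


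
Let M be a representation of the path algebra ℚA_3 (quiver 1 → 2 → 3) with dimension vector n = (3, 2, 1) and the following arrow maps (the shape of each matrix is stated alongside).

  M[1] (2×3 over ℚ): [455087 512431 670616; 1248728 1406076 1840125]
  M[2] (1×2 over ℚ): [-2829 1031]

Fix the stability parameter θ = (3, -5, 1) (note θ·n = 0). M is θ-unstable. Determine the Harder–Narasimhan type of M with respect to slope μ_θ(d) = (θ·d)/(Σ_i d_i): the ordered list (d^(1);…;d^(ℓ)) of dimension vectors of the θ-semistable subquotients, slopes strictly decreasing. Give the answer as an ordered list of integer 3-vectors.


Barcode: M ≅ I[1,1], I[1,2], I[1,3]. HN layers by μ_θ (3 steps, strictly decreasing):
  μ^(1)=3; μ^(2)=1; μ^(3)=-1

((1, 0, 0); (0, 0, 1); (2, 2, 0))


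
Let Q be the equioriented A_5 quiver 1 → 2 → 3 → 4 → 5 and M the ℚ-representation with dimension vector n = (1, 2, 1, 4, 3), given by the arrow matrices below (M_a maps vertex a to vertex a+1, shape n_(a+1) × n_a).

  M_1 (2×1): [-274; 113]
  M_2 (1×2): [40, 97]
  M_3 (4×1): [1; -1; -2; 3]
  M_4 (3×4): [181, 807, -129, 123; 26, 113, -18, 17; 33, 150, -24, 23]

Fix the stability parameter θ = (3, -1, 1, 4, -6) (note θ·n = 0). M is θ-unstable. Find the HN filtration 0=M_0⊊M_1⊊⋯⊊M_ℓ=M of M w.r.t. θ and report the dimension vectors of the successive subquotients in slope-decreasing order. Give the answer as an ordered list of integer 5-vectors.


Via rank(M_{q-1}∘⋯∘M_p): M ≅ I[1,5], I[2,2], I[4,4], I[4,5]^2.
μ_θ-semistable layers: μ^(1)=4; μ^(2)=1/5; μ^(3)=-1

((0, 0, 0, 1, 0); (1, 1, 1, 1, 1); (0, 1, 0, 2, 2))


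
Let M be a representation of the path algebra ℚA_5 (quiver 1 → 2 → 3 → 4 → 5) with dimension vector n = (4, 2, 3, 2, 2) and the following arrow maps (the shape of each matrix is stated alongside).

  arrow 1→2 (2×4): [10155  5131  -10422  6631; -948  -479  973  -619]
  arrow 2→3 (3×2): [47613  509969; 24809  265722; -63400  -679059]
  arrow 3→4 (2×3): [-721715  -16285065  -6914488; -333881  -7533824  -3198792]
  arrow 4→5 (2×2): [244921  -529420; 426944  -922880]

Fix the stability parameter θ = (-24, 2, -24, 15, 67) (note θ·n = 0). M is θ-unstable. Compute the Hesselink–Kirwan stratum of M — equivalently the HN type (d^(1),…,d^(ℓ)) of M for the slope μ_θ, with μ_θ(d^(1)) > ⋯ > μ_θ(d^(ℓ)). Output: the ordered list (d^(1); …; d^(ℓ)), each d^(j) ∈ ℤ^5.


Barcode: M ≅ I[1,1]^2, I[1,4], I[1,5], I[3,3], I[5,5]. HN layers by μ_θ (4 steps, strictly decreasing):
  μ^(1)=67; μ^(2)=15; μ^(3)=-11; μ^(4)=-24

((0, 0, 0, 0, 2); (0, 0, 0, 2, 0); (0, 2, 2, 0, 0); (4, 0, 1, 0, 0))


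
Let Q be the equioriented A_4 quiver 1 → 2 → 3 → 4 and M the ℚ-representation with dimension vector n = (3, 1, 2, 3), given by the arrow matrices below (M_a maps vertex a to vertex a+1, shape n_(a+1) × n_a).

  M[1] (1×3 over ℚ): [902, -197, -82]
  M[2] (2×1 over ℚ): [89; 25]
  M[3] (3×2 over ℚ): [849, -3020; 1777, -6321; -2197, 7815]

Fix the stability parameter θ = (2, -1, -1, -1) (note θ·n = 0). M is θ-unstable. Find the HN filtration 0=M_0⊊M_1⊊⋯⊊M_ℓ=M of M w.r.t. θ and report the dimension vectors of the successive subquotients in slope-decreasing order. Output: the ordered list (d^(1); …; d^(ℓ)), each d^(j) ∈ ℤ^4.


Barcode: M ≅ I[1,1]^2, I[1,4], I[3,4], I[4,4]. HN layers by μ_θ (3 steps, strictly decreasing):
  μ^(1)=2; μ^(2)=-1/4; μ^(3)=-1

((2, 0, 0, 0); (1, 1, 1, 1); (0, 0, 1, 2))


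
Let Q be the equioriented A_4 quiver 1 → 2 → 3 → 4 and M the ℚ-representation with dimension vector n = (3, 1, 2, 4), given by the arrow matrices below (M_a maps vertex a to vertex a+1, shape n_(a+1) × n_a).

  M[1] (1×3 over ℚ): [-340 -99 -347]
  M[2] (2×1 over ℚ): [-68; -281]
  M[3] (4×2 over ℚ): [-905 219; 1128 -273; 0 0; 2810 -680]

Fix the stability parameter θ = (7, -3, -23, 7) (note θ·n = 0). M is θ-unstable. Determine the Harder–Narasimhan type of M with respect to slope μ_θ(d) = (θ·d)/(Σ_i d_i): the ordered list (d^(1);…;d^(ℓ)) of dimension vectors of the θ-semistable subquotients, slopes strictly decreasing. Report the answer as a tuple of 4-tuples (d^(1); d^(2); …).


Barcode: M ≅ I[1,1]^2, I[1,4], I[3,4], I[4,4]^2. HN layers by μ_θ (3 steps, strictly decreasing):
  μ^(1)=7; μ^(2)=-19/3; μ^(3)=-23

((2, 0, 0, 4); (1, 1, 1, 0); (0, 0, 1, 0))


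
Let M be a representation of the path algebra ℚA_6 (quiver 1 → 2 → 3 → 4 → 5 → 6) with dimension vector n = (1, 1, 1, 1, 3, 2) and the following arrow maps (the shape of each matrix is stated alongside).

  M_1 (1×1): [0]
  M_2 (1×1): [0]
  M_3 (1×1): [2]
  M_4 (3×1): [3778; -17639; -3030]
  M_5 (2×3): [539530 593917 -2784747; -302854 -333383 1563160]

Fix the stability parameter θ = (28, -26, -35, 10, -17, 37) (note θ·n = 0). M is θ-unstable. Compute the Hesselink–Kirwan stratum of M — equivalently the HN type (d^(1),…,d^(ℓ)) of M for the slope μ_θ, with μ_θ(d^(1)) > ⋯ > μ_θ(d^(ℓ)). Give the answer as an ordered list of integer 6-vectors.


Barcode: M ≅ I[1,1], I[2,2], I[3,6], I[5,5], I[5,6]. HN layers by μ_θ (6 steps, strictly decreasing):
  μ^(1)=37; μ^(2)=28; μ^(3)=-7/2; μ^(4)=-17; μ^(5)=-26; μ^(6)=-35

((0, 0, 0, 0, 0, 2); (1, 0, 0, 0, 0, 0); (0, 0, 0, 1, 1, 0); (0, 0, 0, 0, 2, 0); (0, 1, 0, 0, 0, 0); (0, 0, 1, 0, 0, 0))


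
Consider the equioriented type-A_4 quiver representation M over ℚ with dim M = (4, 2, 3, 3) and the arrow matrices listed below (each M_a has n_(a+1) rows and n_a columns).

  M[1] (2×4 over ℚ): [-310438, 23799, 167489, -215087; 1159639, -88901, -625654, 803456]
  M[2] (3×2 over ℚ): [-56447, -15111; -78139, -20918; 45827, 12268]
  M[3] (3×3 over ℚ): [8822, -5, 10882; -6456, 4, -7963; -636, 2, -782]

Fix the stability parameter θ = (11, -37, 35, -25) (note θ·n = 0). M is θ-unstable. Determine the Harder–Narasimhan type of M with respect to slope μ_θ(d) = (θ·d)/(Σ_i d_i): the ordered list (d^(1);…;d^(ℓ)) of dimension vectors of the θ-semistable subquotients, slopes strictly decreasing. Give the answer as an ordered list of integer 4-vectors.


Barcode: M ≅ I[1,1]^2, I[1,3], I[1,4], I[3,4], I[4,4]. HN layers by μ_θ (5 steps, strictly decreasing):
  μ^(1)=35; μ^(2)=11; μ^(3)=5; μ^(4)=-13; μ^(5)=-25

((0, 0, 1, 0); (2, 0, 0, 0); (0, 0, 2, 2); (2, 2, 0, 0); (0, 0, 0, 1))


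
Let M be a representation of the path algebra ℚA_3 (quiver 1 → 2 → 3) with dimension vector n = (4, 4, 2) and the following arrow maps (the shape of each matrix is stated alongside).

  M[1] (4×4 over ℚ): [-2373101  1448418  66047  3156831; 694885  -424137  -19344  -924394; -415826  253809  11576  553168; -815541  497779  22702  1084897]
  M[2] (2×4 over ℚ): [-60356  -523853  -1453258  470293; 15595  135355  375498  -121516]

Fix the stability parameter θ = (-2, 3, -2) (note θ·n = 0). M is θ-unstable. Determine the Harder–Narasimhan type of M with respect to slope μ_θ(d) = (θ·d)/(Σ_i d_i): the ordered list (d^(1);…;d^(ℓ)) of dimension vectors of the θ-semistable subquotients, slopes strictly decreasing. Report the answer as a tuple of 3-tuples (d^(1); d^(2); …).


Interval decomposition of M: I[1,2]^2, I[1,3]^2.
HN type (ℓ=3): μ^(1)=3; μ^(2)=1/2; μ^(3)=-2

((0, 2, 0); (0, 2, 2); (4, 0, 0))


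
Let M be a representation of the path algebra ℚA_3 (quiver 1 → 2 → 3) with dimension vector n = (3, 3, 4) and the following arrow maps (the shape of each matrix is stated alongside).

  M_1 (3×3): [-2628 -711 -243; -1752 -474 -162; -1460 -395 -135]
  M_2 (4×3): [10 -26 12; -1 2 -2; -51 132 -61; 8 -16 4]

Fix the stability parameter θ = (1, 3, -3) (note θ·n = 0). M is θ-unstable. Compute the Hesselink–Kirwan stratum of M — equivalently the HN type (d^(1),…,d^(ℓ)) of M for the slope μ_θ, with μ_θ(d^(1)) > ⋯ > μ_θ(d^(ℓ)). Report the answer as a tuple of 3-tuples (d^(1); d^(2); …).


Interval decomposition of M: I[1,1]^2, I[1,3], I[2,3]^2, I[3,3].
HN type (ℓ=4): μ^(1)=1; μ^(2)=1/3; μ^(3)=0; μ^(4)=-3

((2, 0, 0); (1, 1, 1); (0, 2, 2); (0, 0, 1))


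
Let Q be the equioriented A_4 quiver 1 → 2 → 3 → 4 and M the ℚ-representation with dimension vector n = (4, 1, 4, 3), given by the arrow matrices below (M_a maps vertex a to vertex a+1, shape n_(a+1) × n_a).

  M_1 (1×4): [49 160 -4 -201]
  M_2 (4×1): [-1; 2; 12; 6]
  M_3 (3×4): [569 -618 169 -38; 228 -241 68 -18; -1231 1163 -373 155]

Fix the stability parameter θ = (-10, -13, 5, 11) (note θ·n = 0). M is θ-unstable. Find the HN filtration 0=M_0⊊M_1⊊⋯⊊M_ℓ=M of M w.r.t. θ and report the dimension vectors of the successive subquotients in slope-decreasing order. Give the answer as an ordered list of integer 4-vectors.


Via rank(M_{q-1}∘⋯∘M_p): M ≅ I[1,1]^3, I[1,4], I[3,3], I[3,4]^2.
μ_θ-semistable layers: μ^(1)=11; μ^(2)=5; μ^(3)=-10; μ^(4)=-23/2

((0, 0, 0, 3); (0, 0, 4, 0); (3, 0, 0, 0); (1, 1, 0, 0))


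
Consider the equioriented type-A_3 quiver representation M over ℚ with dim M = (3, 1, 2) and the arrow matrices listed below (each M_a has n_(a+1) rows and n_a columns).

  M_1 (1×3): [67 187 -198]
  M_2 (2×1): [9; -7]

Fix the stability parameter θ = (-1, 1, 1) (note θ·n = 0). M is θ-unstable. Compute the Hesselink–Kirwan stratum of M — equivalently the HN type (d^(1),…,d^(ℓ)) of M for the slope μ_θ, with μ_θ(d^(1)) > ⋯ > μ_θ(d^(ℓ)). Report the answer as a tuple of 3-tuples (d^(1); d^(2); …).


Interval decomposition of M: I[1,1]^2, I[1,3], I[3,3].
HN type (ℓ=2): μ^(1)=1; μ^(2)=-1

((0, 1, 2); (3, 0, 0))


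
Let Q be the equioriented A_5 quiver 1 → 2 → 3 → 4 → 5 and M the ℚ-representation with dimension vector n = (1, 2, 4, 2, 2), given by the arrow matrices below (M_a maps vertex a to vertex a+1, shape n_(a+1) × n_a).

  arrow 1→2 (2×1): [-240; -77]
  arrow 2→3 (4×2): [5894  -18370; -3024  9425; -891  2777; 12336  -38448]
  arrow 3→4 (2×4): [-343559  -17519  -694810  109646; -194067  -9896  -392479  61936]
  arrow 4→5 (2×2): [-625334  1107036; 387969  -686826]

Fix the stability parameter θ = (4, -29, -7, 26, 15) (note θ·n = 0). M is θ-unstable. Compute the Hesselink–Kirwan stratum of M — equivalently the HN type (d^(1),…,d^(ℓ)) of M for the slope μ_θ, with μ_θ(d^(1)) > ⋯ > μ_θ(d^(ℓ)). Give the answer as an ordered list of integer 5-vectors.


Interval decomposition of M: I[1,5], I[2,4], I[3,3]^2, I[5,5].
HN type (ℓ=6): μ^(1)=26; μ^(2)=41/2; μ^(3)=15; μ^(4)=-7; μ^(5)=-25/2; μ^(6)=-29

((0, 0, 0, 1, 0); (0, 0, 0, 1, 1); (0, 0, 0, 0, 1); (0, 0, 4, 0, 0); (1, 1, 0, 0, 0); (0, 1, 0, 0, 0))


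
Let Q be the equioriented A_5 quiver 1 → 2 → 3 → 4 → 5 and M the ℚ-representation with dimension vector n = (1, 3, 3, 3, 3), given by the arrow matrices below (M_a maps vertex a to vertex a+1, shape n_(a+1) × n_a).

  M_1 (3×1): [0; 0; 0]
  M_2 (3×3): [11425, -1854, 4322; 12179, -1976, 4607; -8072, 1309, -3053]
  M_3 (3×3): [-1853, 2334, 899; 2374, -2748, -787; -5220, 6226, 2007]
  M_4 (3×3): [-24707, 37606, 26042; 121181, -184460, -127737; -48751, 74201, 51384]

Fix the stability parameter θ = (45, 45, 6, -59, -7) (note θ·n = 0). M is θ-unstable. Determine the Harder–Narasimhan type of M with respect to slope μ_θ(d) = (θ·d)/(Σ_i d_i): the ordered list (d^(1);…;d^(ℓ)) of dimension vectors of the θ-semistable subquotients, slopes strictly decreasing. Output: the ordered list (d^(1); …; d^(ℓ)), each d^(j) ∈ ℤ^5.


Interval decomposition of M: I[1,1], I[2,5]^3.
HN type (ℓ=2): μ^(1)=45; μ^(2)=-15/4

((1, 0, 0, 0, 0); (0, 3, 3, 3, 3))


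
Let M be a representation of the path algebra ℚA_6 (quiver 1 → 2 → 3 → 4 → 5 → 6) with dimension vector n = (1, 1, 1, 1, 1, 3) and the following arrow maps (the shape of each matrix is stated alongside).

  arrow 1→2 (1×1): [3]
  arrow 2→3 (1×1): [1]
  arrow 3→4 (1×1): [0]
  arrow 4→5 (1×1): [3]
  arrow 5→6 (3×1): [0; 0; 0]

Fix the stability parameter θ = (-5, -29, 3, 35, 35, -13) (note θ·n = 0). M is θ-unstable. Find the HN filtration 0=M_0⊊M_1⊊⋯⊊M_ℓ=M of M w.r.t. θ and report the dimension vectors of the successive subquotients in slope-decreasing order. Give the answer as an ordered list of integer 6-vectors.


Barcode: M ≅ I[1,3], I[4,5], I[6,6]^3. HN layers by μ_θ (4 steps, strictly decreasing):
  μ^(1)=35; μ^(2)=3; μ^(3)=-13; μ^(4)=-17

((0, 0, 0, 1, 1, 0); (0, 0, 1, 0, 0, 0); (0, 0, 0, 0, 0, 3); (1, 1, 0, 0, 0, 0))


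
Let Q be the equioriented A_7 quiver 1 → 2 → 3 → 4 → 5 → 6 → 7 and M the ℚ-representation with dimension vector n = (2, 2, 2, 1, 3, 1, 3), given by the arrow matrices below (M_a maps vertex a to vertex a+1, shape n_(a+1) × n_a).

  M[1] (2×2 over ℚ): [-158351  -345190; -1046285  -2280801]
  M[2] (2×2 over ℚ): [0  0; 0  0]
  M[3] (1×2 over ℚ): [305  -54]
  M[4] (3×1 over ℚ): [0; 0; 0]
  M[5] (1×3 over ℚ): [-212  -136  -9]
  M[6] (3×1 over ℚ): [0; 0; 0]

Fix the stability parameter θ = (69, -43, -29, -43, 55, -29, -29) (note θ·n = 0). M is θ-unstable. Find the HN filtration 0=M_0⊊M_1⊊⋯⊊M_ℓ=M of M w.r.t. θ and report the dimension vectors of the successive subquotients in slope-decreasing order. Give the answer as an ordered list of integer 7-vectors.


Interval decomposition of M: I[1,2]^2, I[3,3], I[3,4], I[5,5]^2, I[5,6], I[7,7]^3.
HN type (ℓ=4): μ^(1)=55; μ^(2)=13; μ^(3)=-29; μ^(4)=-36

((0, 0, 0, 0, 2, 0, 0); (2, 2, 0, 0, 1, 1, 0); (0, 0, 1, 0, 0, 0, 3); (0, 0, 1, 1, 0, 0, 0))


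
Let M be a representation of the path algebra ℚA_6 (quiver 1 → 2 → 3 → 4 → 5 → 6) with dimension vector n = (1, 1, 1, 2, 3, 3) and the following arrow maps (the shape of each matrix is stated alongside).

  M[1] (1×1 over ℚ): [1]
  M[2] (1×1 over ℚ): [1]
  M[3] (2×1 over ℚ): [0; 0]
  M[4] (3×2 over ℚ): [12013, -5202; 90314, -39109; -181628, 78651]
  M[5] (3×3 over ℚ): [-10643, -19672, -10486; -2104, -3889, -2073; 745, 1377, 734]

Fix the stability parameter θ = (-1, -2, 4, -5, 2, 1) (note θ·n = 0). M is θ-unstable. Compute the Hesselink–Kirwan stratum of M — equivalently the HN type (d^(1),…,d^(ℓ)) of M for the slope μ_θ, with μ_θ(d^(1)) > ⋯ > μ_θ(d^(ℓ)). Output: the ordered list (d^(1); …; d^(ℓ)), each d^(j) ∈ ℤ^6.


Barcode: M ≅ I[1,3], I[4,6]^2, I[5,6]. HN layers by μ_θ (4 steps, strictly decreasing):
  μ^(1)=4; μ^(2)=3/2; μ^(3)=-3/2; μ^(4)=-5

((0, 0, 1, 0, 0, 0); (0, 0, 0, 0, 3, 3); (1, 1, 0, 0, 0, 0); (0, 0, 0, 2, 0, 0))


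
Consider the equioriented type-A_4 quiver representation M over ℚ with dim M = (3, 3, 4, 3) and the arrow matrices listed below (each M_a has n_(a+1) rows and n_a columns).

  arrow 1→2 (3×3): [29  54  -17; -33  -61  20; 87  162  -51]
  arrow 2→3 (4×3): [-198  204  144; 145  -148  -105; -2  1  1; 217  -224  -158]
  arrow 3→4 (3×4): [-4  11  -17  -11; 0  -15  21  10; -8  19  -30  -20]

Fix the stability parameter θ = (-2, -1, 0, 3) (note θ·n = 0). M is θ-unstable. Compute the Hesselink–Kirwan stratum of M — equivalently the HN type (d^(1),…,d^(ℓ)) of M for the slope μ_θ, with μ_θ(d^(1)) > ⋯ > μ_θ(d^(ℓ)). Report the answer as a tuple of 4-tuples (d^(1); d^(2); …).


Via rank(M_{q-1}∘⋯∘M_p): M ≅ I[1,1], I[1,4]^2, I[2,4], I[3,3].
μ_θ-semistable layers: μ^(1)=3; μ^(2)=0; μ^(3)=-1; μ^(4)=-2

((0, 0, 0, 3); (0, 0, 4, 0); (0, 3, 0, 0); (3, 0, 0, 0))


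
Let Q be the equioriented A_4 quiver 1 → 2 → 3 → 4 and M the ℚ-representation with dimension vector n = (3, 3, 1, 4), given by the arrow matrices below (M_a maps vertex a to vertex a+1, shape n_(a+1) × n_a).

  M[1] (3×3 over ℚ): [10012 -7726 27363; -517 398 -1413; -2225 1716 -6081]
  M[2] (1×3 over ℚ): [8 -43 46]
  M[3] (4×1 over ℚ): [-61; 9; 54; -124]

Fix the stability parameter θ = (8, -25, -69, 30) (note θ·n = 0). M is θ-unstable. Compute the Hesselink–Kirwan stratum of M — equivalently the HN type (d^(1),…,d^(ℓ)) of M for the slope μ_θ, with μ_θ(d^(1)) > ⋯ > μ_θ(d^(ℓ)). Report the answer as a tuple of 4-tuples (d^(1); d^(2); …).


Interval decomposition of M: I[1,2]^2, I[1,4], I[4,4]^3.
HN type (ℓ=3): μ^(1)=30; μ^(2)=-17/2; μ^(3)=-86/3

((0, 0, 0, 4); (2, 2, 0, 0); (1, 1, 1, 0))


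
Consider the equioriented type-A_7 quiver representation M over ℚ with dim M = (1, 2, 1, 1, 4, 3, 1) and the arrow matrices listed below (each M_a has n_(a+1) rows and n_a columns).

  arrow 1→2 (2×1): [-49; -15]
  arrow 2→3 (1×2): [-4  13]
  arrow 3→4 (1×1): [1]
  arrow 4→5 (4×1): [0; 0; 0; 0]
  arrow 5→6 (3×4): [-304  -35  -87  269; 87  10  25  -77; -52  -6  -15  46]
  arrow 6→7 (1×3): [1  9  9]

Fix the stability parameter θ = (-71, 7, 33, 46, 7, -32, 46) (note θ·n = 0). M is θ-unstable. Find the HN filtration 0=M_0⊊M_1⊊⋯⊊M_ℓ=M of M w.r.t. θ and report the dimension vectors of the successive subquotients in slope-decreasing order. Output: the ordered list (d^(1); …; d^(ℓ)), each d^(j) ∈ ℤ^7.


Barcode: M ≅ I[1,4], I[2,2], I[5,5], I[5,6]^2, I[5,7]. HN layers by μ_θ (5 steps, strictly decreasing):
  μ^(1)=46; μ^(2)=33; μ^(3)=7; μ^(4)=-25/2; μ^(5)=-71

((0, 0, 0, 1, 0, 0, 1); (0, 0, 1, 0, 0, 0, 0); (0, 2, 0, 0, 1, 0, 0); (0, 0, 0, 0, 3, 3, 0); (1, 0, 0, 0, 0, 0, 0))


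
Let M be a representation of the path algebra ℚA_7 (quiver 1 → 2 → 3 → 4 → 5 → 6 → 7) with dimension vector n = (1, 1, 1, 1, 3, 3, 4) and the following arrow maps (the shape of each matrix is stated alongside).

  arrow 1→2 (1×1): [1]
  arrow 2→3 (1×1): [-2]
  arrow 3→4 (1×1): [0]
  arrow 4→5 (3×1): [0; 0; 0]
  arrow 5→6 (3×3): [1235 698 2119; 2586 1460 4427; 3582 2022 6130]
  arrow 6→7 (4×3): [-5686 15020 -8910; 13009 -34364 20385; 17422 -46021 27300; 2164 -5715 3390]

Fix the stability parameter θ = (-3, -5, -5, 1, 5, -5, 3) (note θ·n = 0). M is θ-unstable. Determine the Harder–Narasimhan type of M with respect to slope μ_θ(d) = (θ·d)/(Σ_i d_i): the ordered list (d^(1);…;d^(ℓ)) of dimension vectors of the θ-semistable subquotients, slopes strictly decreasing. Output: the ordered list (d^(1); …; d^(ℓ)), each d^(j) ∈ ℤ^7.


Via rank(M_{q-1}∘⋯∘M_p): M ≅ I[1,3], I[4,4], I[5,6], I[5,7]^2, I[7,7]^2.
μ_θ-semistable layers: μ^(1)=3; μ^(2)=1; μ^(3)=0; μ^(4)=-13/3

((0, 0, 0, 0, 0, 0, 4); (0, 0, 0, 1, 0, 0, 0); (0, 0, 0, 0, 3, 3, 0); (1, 1, 1, 0, 0, 0, 0))


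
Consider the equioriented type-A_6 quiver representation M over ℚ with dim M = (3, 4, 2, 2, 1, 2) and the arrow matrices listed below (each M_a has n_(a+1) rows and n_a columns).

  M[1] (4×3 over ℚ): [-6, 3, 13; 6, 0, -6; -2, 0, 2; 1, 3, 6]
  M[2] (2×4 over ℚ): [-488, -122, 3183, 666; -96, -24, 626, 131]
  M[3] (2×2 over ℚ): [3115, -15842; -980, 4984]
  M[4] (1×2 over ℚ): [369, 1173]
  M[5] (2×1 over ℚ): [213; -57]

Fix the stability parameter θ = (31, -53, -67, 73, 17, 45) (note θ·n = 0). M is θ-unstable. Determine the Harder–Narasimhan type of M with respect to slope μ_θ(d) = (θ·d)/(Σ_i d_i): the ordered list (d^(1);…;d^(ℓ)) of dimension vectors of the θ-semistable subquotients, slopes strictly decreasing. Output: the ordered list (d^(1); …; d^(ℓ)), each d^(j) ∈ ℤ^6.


Via rank(M_{q-1}∘⋯∘M_p): M ≅ I[1,1], I[1,3], I[1,6], I[2,2]^2, I[4,4], I[6,6].
μ_θ-semistable layers: μ^(1)=73; μ^(2)=45; μ^(3)=31; μ^(4)=-89/3; μ^(5)=-53

((0, 0, 0, 1, 0, 0); (0, 0, 0, 1, 1, 2); (1, 0, 0, 0, 0, 0); (2, 2, 2, 0, 0, 0); (0, 2, 0, 0, 0, 0))


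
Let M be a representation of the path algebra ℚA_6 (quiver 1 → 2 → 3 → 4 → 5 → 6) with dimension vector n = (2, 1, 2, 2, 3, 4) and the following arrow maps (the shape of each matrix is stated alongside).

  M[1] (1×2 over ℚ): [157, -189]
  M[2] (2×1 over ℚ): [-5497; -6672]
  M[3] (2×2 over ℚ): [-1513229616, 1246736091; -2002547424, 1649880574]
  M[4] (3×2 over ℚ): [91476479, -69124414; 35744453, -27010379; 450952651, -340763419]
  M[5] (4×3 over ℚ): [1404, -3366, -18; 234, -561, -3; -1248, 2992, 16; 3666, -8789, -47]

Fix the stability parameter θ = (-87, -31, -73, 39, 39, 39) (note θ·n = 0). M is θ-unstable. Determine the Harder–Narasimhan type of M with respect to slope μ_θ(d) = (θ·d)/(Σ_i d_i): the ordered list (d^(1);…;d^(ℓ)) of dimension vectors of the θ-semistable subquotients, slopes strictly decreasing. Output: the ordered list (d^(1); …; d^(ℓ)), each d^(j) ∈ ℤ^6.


Via rank(M_{q-1}∘⋯∘M_p): M ≅ I[1,1], I[1,3], I[3,5], I[4,5], I[5,6], I[6,6]^3.
μ_θ-semistable layers: μ^(1)=39; μ^(2)=-52; μ^(3)=-73; μ^(4)=-87

((0, 0, 0, 2, 3, 4); (0, 1, 1, 0, 0, 0); (0, 0, 1, 0, 0, 0); (2, 0, 0, 0, 0, 0))


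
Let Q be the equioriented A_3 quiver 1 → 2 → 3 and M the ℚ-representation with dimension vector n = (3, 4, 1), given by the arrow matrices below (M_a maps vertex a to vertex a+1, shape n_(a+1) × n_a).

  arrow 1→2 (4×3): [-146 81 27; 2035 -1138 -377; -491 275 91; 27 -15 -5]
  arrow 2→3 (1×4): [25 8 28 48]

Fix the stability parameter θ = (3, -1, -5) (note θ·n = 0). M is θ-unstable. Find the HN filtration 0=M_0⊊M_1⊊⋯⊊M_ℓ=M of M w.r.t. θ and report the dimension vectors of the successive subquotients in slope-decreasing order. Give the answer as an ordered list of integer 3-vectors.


Barcode: M ≅ I[1,2]^2, I[1,3], I[2,2]. HN layers by μ_θ (2 steps, strictly decreasing):
  μ^(1)=1; μ^(2)=-1

((2, 2, 0); (1, 2, 1))


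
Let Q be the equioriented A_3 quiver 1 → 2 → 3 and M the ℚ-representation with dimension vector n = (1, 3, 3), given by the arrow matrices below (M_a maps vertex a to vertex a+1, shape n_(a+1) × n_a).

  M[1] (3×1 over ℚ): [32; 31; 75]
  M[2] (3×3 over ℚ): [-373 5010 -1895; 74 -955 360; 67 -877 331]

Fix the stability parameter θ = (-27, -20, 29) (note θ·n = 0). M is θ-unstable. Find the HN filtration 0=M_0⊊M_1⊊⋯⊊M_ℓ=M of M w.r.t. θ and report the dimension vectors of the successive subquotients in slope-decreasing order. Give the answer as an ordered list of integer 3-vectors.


Interval decomposition of M: I[1,3], I[2,2], I[2,3], I[3,3].
HN type (ℓ=3): μ^(1)=29; μ^(2)=-20; μ^(3)=-27

((0, 0, 3); (0, 3, 0); (1, 0, 0))


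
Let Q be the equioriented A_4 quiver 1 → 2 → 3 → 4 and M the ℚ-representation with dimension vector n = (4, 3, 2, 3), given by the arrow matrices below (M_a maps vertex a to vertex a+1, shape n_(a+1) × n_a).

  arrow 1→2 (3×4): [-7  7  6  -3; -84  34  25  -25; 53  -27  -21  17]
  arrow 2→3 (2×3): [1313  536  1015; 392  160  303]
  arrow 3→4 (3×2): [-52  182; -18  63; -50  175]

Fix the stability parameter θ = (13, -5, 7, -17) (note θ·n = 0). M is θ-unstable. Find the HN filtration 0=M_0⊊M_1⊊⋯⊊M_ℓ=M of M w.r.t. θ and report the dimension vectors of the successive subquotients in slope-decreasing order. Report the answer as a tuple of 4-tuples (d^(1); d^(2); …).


Via rank(M_{q-1}∘⋯∘M_p): M ≅ I[1,1], I[1,2], I[1,3], I[1,4], I[4,4]^2.
μ_θ-semistable layers: μ^(1)=13; μ^(2)=7; μ^(3)=4; μ^(4)=-1/2; μ^(5)=-17

((1, 0, 0, 0); (0, 0, 1, 0); (2, 2, 0, 0); (1, 1, 1, 1); (0, 0, 0, 2))


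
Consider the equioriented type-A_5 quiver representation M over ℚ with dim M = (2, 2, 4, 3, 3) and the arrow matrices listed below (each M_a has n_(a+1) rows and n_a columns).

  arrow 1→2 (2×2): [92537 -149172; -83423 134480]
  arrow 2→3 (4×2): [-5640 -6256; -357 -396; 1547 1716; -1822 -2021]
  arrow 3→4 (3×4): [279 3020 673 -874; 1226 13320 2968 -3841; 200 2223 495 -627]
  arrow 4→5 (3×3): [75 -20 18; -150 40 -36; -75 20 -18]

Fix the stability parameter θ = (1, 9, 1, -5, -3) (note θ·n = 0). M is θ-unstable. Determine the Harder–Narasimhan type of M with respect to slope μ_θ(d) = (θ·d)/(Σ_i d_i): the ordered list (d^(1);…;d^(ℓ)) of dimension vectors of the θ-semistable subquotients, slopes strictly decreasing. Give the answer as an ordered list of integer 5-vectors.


Barcode: M ≅ I[1,4], I[1,5], I[3,3], I[3,4], I[5,5]^2. HN layers by μ_θ (5 steps, strictly decreasing):
  μ^(1)=5/3; μ^(2)=1; μ^(3)=3/5; μ^(4)=-2; μ^(5)=-3

((0, 1, 1, 1, 0); (1, 0, 1, 0, 0); (1, 1, 1, 1, 1); (0, 0, 1, 1, 0); (0, 0, 0, 0, 2))


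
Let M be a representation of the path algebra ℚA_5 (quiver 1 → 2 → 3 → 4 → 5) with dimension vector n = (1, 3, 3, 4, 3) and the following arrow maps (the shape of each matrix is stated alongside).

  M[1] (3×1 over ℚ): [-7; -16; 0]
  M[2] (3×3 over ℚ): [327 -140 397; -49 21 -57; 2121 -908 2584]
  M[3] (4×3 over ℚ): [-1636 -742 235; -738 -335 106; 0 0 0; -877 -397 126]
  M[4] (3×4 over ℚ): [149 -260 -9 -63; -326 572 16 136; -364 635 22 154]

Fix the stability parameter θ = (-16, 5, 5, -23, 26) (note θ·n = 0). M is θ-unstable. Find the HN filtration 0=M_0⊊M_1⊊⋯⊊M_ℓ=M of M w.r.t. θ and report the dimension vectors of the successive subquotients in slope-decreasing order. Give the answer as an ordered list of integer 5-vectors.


Barcode: M ≅ I[1,5], I[2,5]^2, I[4,4]. HN layers by μ_θ (4 steps, strictly decreasing):
  μ^(1)=26; μ^(2)=-13/3; μ^(3)=-16; μ^(4)=-23

((0, 0, 0, 0, 3); (0, 3, 3, 3, 0); (1, 0, 0, 0, 0); (0, 0, 0, 1, 0))


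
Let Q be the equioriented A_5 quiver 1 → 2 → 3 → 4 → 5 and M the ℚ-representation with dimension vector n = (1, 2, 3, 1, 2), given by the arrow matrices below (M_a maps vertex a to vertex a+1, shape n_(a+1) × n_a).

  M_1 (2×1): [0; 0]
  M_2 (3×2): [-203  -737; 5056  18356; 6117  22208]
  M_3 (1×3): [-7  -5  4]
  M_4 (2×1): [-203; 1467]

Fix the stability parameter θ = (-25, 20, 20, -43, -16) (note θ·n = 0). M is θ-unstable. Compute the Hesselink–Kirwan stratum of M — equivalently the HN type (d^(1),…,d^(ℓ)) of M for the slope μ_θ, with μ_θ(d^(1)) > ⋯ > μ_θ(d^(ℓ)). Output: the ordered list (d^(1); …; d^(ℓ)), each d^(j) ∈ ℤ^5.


Interval decomposition of M: I[1,1], I[2,3], I[2,5], I[3,3], I[5,5].
HN type (ℓ=4): μ^(1)=20; μ^(2)=-19/4; μ^(3)=-16; μ^(4)=-25

((0, 1, 2, 0, 0); (0, 1, 1, 1, 1); (0, 0, 0, 0, 1); (1, 0, 0, 0, 0))


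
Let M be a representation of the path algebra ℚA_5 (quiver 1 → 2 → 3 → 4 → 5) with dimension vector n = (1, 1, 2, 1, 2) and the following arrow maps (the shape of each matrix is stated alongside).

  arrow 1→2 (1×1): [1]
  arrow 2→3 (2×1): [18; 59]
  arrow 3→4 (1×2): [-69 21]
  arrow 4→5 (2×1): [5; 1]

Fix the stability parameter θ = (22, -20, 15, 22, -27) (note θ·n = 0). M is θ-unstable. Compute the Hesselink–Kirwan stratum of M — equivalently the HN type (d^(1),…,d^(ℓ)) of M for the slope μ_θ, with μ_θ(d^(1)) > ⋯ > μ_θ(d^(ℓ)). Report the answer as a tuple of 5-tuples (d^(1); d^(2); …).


Barcode: M ≅ I[1,5], I[3,3], I[5,5]. HN layers by μ_θ (4 steps, strictly decreasing):
  μ^(1)=15; μ^(2)=10/3; μ^(3)=1; μ^(4)=-27

((0, 0, 1, 0, 0); (0, 0, 1, 1, 1); (1, 1, 0, 0, 0); (0, 0, 0, 0, 1))


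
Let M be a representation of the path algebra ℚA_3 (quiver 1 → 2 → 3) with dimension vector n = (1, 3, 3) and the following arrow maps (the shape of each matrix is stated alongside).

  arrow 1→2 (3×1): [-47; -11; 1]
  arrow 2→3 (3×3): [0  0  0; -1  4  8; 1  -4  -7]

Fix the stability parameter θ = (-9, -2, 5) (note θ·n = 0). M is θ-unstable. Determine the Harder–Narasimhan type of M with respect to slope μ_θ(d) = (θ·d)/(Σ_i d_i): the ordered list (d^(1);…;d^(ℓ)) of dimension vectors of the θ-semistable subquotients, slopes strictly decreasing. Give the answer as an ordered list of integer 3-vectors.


Via rank(M_{q-1}∘⋯∘M_p): M ≅ I[1,3], I[2,2], I[2,3], I[3,3].
μ_θ-semistable layers: μ^(1)=5; μ^(2)=-2; μ^(3)=-9

((0, 0, 3); (0, 3, 0); (1, 0, 0))


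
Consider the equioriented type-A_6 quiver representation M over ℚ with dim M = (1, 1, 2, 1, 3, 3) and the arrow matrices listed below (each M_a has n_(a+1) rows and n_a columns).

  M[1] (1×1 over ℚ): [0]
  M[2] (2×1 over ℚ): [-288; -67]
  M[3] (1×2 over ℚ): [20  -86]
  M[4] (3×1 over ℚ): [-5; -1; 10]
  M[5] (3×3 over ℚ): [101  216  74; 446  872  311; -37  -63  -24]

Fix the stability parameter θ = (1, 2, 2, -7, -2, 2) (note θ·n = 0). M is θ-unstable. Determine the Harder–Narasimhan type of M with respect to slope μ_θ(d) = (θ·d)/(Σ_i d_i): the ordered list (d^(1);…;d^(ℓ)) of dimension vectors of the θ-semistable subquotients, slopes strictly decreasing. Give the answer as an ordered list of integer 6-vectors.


Interval decomposition of M: I[1,1], I[2,6], I[3,3], I[5,6]^2.
HN type (ℓ=4): μ^(1)=2; μ^(2)=1; μ^(3)=-5/4; μ^(4)=-2

((0, 0, 1, 0, 0, 3); (1, 0, 0, 0, 0, 0); (0, 1, 1, 1, 1, 0); (0, 0, 0, 0, 2, 0))


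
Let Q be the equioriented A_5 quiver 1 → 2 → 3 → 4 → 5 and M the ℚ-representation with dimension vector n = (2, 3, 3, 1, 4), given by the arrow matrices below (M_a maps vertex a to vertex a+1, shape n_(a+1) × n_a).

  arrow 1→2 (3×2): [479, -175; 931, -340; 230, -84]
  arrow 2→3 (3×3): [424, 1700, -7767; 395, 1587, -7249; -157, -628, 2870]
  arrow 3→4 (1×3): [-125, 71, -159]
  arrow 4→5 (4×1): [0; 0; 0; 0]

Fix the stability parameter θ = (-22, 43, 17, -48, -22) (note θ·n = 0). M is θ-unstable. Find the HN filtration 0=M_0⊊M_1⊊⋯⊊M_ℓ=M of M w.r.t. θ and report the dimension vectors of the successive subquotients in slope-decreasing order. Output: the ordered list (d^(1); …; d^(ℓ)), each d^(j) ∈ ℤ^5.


Via rank(M_{q-1}∘⋯∘M_p): M ≅ I[1,3], I[1,4], I[2,3], I[5,5]^4.
μ_θ-semistable layers: μ^(1)=30; μ^(2)=4; μ^(3)=-22

((0, 2, 2, 0, 0); (0, 1, 1, 1, 0); (2, 0, 0, 0, 4))
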